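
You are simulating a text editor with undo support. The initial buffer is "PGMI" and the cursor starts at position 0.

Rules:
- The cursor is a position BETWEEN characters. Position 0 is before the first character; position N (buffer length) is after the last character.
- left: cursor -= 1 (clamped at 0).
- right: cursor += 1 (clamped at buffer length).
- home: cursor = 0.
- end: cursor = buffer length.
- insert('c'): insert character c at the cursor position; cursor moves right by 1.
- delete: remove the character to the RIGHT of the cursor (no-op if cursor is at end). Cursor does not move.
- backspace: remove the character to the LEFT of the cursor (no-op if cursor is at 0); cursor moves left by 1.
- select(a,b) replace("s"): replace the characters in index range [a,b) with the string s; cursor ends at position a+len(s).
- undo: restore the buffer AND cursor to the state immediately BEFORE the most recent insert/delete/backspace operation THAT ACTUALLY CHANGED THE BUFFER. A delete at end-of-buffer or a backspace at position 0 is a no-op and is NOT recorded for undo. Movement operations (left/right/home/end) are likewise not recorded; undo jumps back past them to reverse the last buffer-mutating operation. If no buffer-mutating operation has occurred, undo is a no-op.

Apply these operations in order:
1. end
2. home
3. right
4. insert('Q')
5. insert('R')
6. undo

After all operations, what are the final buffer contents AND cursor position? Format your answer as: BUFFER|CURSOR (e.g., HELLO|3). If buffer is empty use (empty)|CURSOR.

After op 1 (end): buf='PGMI' cursor=4
After op 2 (home): buf='PGMI' cursor=0
After op 3 (right): buf='PGMI' cursor=1
After op 4 (insert('Q')): buf='PQGMI' cursor=2
After op 5 (insert('R')): buf='PQRGMI' cursor=3
After op 6 (undo): buf='PQGMI' cursor=2

Answer: PQGMI|2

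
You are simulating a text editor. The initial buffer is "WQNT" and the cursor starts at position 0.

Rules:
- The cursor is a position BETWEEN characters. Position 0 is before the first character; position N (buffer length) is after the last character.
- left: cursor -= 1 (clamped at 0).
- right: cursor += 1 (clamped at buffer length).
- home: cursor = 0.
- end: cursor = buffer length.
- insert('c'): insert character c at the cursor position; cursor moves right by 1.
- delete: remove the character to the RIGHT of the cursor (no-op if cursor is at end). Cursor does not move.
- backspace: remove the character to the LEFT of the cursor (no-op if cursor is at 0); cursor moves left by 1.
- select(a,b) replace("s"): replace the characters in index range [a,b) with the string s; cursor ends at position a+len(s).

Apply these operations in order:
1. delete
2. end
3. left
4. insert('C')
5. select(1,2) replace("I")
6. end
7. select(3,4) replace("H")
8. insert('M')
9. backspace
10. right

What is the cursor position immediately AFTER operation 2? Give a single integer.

After op 1 (delete): buf='QNT' cursor=0
After op 2 (end): buf='QNT' cursor=3

Answer: 3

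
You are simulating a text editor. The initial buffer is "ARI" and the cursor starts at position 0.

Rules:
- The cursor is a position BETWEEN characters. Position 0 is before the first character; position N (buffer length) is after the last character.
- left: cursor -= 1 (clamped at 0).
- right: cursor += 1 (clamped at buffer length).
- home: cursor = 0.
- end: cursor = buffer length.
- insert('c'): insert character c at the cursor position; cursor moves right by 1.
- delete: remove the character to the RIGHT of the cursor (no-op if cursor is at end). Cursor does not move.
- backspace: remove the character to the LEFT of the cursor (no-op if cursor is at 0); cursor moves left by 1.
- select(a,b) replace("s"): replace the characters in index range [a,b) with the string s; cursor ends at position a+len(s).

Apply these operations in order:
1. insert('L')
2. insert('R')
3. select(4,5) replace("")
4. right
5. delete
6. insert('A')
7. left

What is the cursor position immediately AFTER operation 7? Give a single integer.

After op 1 (insert('L')): buf='LARI' cursor=1
After op 2 (insert('R')): buf='LRARI' cursor=2
After op 3 (select(4,5) replace("")): buf='LRAR' cursor=4
After op 4 (right): buf='LRAR' cursor=4
After op 5 (delete): buf='LRAR' cursor=4
After op 6 (insert('A')): buf='LRARA' cursor=5
After op 7 (left): buf='LRARA' cursor=4

Answer: 4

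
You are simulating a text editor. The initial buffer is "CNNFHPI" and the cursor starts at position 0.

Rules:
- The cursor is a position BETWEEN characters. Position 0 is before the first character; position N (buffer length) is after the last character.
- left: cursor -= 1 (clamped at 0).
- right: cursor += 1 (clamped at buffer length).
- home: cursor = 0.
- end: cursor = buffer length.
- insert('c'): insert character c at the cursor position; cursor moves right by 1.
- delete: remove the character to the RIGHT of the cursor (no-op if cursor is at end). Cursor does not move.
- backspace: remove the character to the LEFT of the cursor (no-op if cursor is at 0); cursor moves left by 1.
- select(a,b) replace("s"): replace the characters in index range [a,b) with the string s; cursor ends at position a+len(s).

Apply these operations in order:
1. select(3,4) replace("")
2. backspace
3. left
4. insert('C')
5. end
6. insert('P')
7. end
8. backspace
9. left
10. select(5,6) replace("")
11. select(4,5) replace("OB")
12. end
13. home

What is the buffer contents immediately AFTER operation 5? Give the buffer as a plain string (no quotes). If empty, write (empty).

Answer: CCNHPI

Derivation:
After op 1 (select(3,4) replace("")): buf='CNNHPI' cursor=3
After op 2 (backspace): buf='CNHPI' cursor=2
After op 3 (left): buf='CNHPI' cursor=1
After op 4 (insert('C')): buf='CCNHPI' cursor=2
After op 5 (end): buf='CCNHPI' cursor=6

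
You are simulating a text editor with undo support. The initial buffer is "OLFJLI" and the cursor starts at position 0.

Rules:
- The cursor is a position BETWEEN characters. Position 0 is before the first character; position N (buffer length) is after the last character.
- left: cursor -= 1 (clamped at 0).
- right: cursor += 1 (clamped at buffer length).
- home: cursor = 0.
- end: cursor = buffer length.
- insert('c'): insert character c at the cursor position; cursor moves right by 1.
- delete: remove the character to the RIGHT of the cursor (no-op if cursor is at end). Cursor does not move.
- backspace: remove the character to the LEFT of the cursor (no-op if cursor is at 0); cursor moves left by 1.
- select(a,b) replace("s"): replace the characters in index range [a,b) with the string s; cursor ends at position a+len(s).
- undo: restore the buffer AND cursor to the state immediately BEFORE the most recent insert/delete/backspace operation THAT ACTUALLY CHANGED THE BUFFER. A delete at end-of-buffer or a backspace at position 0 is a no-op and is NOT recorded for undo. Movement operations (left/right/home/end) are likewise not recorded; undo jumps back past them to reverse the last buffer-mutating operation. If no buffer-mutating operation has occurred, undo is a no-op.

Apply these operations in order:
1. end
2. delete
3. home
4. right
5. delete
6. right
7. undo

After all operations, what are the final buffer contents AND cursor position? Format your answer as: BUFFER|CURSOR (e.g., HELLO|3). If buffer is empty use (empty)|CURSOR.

Answer: OLFJLI|1

Derivation:
After op 1 (end): buf='OLFJLI' cursor=6
After op 2 (delete): buf='OLFJLI' cursor=6
After op 3 (home): buf='OLFJLI' cursor=0
After op 4 (right): buf='OLFJLI' cursor=1
After op 5 (delete): buf='OFJLI' cursor=1
After op 6 (right): buf='OFJLI' cursor=2
After op 7 (undo): buf='OLFJLI' cursor=1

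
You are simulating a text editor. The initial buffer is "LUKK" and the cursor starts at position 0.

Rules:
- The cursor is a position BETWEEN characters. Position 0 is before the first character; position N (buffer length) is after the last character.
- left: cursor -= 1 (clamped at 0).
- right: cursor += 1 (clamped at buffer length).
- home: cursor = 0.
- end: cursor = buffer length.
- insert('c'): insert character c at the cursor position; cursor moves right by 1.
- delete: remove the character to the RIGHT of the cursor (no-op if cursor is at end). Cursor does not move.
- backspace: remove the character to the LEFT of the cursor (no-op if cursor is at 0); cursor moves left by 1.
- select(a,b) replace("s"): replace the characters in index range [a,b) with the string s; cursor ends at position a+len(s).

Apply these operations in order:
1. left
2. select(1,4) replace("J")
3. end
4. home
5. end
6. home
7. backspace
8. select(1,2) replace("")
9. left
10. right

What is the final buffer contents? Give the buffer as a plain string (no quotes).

After op 1 (left): buf='LUKK' cursor=0
After op 2 (select(1,4) replace("J")): buf='LJ' cursor=2
After op 3 (end): buf='LJ' cursor=2
After op 4 (home): buf='LJ' cursor=0
After op 5 (end): buf='LJ' cursor=2
After op 6 (home): buf='LJ' cursor=0
After op 7 (backspace): buf='LJ' cursor=0
After op 8 (select(1,2) replace("")): buf='L' cursor=1
After op 9 (left): buf='L' cursor=0
After op 10 (right): buf='L' cursor=1

Answer: L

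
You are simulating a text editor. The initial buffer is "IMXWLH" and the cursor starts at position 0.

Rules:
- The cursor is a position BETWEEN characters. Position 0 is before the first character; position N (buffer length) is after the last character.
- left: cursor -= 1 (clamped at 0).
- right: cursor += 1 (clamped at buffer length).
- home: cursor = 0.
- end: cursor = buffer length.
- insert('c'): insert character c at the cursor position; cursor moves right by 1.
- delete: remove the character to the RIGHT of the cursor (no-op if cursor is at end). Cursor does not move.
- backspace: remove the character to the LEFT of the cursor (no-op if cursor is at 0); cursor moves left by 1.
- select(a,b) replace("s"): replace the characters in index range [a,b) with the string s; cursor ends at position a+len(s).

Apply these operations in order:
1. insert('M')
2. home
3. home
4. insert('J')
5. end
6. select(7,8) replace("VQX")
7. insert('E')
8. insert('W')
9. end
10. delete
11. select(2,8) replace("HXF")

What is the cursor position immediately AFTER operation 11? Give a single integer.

After op 1 (insert('M')): buf='MIMXWLH' cursor=1
After op 2 (home): buf='MIMXWLH' cursor=0
After op 3 (home): buf='MIMXWLH' cursor=0
After op 4 (insert('J')): buf='JMIMXWLH' cursor=1
After op 5 (end): buf='JMIMXWLH' cursor=8
After op 6 (select(7,8) replace("VQX")): buf='JMIMXWLVQX' cursor=10
After op 7 (insert('E')): buf='JMIMXWLVQXE' cursor=11
After op 8 (insert('W')): buf='JMIMXWLVQXEW' cursor=12
After op 9 (end): buf='JMIMXWLVQXEW' cursor=12
After op 10 (delete): buf='JMIMXWLVQXEW' cursor=12
After op 11 (select(2,8) replace("HXF")): buf='JMHXFQXEW' cursor=5

Answer: 5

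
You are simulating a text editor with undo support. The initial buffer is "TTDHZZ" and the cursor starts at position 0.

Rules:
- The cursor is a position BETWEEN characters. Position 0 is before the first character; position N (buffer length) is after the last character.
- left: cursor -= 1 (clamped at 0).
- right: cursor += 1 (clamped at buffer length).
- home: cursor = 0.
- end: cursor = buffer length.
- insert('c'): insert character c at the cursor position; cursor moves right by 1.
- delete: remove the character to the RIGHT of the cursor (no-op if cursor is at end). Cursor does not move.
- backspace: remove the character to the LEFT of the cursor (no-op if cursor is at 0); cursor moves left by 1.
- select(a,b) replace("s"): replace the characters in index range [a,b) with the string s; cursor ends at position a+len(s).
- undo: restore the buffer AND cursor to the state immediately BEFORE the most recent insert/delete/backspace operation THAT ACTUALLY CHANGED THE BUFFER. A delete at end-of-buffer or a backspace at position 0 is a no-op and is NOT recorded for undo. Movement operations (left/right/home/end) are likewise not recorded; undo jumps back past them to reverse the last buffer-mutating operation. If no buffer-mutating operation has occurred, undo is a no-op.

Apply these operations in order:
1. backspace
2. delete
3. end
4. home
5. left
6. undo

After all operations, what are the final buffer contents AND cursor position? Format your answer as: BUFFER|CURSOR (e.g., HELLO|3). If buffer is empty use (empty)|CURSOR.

After op 1 (backspace): buf='TTDHZZ' cursor=0
After op 2 (delete): buf='TDHZZ' cursor=0
After op 3 (end): buf='TDHZZ' cursor=5
After op 4 (home): buf='TDHZZ' cursor=0
After op 5 (left): buf='TDHZZ' cursor=0
After op 6 (undo): buf='TTDHZZ' cursor=0

Answer: TTDHZZ|0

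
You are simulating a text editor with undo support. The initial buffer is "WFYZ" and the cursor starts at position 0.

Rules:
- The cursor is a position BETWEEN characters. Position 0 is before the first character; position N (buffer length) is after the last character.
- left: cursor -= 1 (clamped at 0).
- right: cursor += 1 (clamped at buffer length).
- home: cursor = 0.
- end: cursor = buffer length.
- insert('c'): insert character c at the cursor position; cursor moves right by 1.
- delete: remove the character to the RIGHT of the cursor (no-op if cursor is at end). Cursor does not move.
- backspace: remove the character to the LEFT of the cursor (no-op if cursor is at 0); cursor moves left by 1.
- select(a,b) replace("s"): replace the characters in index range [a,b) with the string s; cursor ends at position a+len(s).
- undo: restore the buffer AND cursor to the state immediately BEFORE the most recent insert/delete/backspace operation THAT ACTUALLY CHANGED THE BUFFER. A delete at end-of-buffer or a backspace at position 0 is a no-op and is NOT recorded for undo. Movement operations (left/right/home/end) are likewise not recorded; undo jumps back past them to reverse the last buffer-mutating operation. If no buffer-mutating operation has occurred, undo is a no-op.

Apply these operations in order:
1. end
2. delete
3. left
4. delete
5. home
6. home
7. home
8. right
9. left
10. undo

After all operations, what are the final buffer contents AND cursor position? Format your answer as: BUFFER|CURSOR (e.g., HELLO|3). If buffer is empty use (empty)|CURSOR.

After op 1 (end): buf='WFYZ' cursor=4
After op 2 (delete): buf='WFYZ' cursor=4
After op 3 (left): buf='WFYZ' cursor=3
After op 4 (delete): buf='WFY' cursor=3
After op 5 (home): buf='WFY' cursor=0
After op 6 (home): buf='WFY' cursor=0
After op 7 (home): buf='WFY' cursor=0
After op 8 (right): buf='WFY' cursor=1
After op 9 (left): buf='WFY' cursor=0
After op 10 (undo): buf='WFYZ' cursor=3

Answer: WFYZ|3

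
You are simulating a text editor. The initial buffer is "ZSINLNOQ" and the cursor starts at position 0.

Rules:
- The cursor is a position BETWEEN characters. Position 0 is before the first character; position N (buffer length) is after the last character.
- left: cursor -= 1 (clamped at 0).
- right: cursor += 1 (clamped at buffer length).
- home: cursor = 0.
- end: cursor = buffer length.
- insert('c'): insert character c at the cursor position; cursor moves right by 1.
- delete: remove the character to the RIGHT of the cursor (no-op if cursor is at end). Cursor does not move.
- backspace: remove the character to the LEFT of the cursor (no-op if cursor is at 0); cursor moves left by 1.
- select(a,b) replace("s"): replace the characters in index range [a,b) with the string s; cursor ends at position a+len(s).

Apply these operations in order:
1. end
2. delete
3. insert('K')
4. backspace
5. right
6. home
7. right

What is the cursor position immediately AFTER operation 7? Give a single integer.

Answer: 1

Derivation:
After op 1 (end): buf='ZSINLNOQ' cursor=8
After op 2 (delete): buf='ZSINLNOQ' cursor=8
After op 3 (insert('K')): buf='ZSINLNOQK' cursor=9
After op 4 (backspace): buf='ZSINLNOQ' cursor=8
After op 5 (right): buf='ZSINLNOQ' cursor=8
After op 6 (home): buf='ZSINLNOQ' cursor=0
After op 7 (right): buf='ZSINLNOQ' cursor=1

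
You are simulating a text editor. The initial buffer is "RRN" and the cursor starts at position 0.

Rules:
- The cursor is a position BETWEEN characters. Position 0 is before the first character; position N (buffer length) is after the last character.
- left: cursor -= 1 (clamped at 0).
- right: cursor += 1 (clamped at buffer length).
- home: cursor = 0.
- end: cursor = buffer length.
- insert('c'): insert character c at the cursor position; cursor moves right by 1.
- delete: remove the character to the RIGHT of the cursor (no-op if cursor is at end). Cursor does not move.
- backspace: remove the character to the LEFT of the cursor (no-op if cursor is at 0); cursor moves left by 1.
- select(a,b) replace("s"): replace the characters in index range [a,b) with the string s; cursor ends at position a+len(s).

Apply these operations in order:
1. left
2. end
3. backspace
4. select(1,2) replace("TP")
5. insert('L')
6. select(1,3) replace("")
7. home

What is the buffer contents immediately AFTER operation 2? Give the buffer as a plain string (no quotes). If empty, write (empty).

Answer: RRN

Derivation:
After op 1 (left): buf='RRN' cursor=0
After op 2 (end): buf='RRN' cursor=3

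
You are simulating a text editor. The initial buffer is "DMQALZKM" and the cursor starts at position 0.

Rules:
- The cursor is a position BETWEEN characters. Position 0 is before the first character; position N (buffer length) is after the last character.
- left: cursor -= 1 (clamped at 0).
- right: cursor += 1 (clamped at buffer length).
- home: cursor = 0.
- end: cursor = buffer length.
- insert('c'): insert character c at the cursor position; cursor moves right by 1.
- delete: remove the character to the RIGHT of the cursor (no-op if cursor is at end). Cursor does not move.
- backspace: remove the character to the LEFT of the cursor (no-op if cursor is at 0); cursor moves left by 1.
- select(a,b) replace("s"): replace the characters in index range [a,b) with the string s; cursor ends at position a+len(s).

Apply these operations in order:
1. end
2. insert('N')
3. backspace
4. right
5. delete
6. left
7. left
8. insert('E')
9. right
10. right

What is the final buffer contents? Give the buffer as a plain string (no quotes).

Answer: DMQALZEKM

Derivation:
After op 1 (end): buf='DMQALZKM' cursor=8
After op 2 (insert('N')): buf='DMQALZKMN' cursor=9
After op 3 (backspace): buf='DMQALZKM' cursor=8
After op 4 (right): buf='DMQALZKM' cursor=8
After op 5 (delete): buf='DMQALZKM' cursor=8
After op 6 (left): buf='DMQALZKM' cursor=7
After op 7 (left): buf='DMQALZKM' cursor=6
After op 8 (insert('E')): buf='DMQALZEKM' cursor=7
After op 9 (right): buf='DMQALZEKM' cursor=8
After op 10 (right): buf='DMQALZEKM' cursor=9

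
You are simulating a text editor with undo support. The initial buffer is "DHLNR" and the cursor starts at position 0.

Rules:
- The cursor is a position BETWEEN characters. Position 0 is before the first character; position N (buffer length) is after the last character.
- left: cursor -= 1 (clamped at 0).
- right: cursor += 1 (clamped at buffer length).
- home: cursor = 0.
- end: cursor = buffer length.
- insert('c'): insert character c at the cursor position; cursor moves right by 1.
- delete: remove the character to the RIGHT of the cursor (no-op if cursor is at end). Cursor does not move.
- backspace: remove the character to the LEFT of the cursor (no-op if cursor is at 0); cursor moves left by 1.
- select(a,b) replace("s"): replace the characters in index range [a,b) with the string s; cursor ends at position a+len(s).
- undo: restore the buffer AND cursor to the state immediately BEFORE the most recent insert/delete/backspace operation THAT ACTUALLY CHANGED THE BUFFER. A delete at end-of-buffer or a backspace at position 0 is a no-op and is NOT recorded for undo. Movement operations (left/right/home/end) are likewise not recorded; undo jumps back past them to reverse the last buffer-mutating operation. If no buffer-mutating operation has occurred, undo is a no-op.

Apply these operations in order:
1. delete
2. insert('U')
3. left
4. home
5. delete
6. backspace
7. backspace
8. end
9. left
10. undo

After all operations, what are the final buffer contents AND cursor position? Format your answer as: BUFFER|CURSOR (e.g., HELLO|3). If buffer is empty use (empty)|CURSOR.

After op 1 (delete): buf='HLNR' cursor=0
After op 2 (insert('U')): buf='UHLNR' cursor=1
After op 3 (left): buf='UHLNR' cursor=0
After op 4 (home): buf='UHLNR' cursor=0
After op 5 (delete): buf='HLNR' cursor=0
After op 6 (backspace): buf='HLNR' cursor=0
After op 7 (backspace): buf='HLNR' cursor=0
After op 8 (end): buf='HLNR' cursor=4
After op 9 (left): buf='HLNR' cursor=3
After op 10 (undo): buf='UHLNR' cursor=0

Answer: UHLNR|0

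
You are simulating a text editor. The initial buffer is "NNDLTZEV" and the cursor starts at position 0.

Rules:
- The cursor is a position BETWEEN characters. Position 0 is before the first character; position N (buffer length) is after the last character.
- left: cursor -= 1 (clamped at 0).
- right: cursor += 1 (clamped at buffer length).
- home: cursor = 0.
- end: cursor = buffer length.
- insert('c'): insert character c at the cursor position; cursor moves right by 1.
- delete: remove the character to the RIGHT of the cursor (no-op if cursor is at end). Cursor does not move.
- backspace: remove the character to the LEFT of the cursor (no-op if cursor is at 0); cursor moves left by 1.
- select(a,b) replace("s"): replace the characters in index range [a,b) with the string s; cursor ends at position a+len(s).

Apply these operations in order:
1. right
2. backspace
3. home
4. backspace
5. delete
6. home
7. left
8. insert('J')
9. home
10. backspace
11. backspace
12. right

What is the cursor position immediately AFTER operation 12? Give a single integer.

After op 1 (right): buf='NNDLTZEV' cursor=1
After op 2 (backspace): buf='NDLTZEV' cursor=0
After op 3 (home): buf='NDLTZEV' cursor=0
After op 4 (backspace): buf='NDLTZEV' cursor=0
After op 5 (delete): buf='DLTZEV' cursor=0
After op 6 (home): buf='DLTZEV' cursor=0
After op 7 (left): buf='DLTZEV' cursor=0
After op 8 (insert('J')): buf='JDLTZEV' cursor=1
After op 9 (home): buf='JDLTZEV' cursor=0
After op 10 (backspace): buf='JDLTZEV' cursor=0
After op 11 (backspace): buf='JDLTZEV' cursor=0
After op 12 (right): buf='JDLTZEV' cursor=1

Answer: 1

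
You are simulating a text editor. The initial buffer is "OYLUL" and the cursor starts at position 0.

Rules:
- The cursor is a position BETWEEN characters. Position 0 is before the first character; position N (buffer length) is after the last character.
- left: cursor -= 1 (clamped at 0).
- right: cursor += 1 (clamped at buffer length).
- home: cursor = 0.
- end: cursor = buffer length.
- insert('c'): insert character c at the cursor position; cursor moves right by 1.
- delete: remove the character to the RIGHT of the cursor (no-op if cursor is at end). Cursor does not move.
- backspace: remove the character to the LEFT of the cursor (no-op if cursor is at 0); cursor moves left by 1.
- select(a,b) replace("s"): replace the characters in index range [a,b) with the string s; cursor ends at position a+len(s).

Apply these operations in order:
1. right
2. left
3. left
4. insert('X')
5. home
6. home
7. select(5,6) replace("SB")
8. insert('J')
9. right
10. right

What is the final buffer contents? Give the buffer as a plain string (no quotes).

Answer: XOYLUSBJ

Derivation:
After op 1 (right): buf='OYLUL' cursor=1
After op 2 (left): buf='OYLUL' cursor=0
After op 3 (left): buf='OYLUL' cursor=0
After op 4 (insert('X')): buf='XOYLUL' cursor=1
After op 5 (home): buf='XOYLUL' cursor=0
After op 6 (home): buf='XOYLUL' cursor=0
After op 7 (select(5,6) replace("SB")): buf='XOYLUSB' cursor=7
After op 8 (insert('J')): buf='XOYLUSBJ' cursor=8
After op 9 (right): buf='XOYLUSBJ' cursor=8
After op 10 (right): buf='XOYLUSBJ' cursor=8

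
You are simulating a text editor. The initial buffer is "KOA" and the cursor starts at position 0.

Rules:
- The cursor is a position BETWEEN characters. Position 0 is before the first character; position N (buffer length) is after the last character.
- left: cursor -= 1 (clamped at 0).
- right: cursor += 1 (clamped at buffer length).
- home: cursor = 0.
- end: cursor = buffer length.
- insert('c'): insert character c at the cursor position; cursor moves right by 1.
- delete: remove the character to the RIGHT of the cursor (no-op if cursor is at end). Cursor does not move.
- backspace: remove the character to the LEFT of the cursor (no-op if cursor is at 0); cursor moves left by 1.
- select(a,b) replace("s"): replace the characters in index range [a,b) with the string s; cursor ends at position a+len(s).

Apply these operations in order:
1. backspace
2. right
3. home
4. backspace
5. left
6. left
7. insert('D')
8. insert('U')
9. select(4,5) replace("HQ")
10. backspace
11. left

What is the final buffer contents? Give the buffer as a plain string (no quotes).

Answer: DUKOH

Derivation:
After op 1 (backspace): buf='KOA' cursor=0
After op 2 (right): buf='KOA' cursor=1
After op 3 (home): buf='KOA' cursor=0
After op 4 (backspace): buf='KOA' cursor=0
After op 5 (left): buf='KOA' cursor=0
After op 6 (left): buf='KOA' cursor=0
After op 7 (insert('D')): buf='DKOA' cursor=1
After op 8 (insert('U')): buf='DUKOA' cursor=2
After op 9 (select(4,5) replace("HQ")): buf='DUKOHQ' cursor=6
After op 10 (backspace): buf='DUKOH' cursor=5
After op 11 (left): buf='DUKOH' cursor=4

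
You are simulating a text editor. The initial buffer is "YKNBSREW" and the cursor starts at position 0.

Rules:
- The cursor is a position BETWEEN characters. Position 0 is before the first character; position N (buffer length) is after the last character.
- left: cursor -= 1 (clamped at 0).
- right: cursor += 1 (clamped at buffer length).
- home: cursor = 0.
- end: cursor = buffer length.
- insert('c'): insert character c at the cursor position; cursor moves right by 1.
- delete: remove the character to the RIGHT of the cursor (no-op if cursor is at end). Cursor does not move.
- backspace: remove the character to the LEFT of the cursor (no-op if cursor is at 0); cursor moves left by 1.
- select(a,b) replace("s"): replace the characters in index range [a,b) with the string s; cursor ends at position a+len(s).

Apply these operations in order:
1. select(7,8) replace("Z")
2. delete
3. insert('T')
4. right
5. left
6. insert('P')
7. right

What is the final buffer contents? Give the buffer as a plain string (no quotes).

After op 1 (select(7,8) replace("Z")): buf='YKNBSREZ' cursor=8
After op 2 (delete): buf='YKNBSREZ' cursor=8
After op 3 (insert('T')): buf='YKNBSREZT' cursor=9
After op 4 (right): buf='YKNBSREZT' cursor=9
After op 5 (left): buf='YKNBSREZT' cursor=8
After op 6 (insert('P')): buf='YKNBSREZPT' cursor=9
After op 7 (right): buf='YKNBSREZPT' cursor=10

Answer: YKNBSREZPT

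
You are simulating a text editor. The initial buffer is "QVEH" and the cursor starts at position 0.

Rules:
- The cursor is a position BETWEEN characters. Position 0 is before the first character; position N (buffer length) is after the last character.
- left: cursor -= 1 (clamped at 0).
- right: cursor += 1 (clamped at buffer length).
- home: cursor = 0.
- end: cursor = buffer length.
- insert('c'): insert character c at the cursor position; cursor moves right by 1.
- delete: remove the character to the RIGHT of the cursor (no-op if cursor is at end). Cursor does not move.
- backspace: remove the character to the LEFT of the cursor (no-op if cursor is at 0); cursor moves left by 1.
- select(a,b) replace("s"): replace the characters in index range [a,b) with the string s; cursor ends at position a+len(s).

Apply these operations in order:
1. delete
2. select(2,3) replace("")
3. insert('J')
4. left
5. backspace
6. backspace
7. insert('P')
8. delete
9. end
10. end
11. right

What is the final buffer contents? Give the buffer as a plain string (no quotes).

Answer: P

Derivation:
After op 1 (delete): buf='VEH' cursor=0
After op 2 (select(2,3) replace("")): buf='VE' cursor=2
After op 3 (insert('J')): buf='VEJ' cursor=3
After op 4 (left): buf='VEJ' cursor=2
After op 5 (backspace): buf='VJ' cursor=1
After op 6 (backspace): buf='J' cursor=0
After op 7 (insert('P')): buf='PJ' cursor=1
After op 8 (delete): buf='P' cursor=1
After op 9 (end): buf='P' cursor=1
After op 10 (end): buf='P' cursor=1
After op 11 (right): buf='P' cursor=1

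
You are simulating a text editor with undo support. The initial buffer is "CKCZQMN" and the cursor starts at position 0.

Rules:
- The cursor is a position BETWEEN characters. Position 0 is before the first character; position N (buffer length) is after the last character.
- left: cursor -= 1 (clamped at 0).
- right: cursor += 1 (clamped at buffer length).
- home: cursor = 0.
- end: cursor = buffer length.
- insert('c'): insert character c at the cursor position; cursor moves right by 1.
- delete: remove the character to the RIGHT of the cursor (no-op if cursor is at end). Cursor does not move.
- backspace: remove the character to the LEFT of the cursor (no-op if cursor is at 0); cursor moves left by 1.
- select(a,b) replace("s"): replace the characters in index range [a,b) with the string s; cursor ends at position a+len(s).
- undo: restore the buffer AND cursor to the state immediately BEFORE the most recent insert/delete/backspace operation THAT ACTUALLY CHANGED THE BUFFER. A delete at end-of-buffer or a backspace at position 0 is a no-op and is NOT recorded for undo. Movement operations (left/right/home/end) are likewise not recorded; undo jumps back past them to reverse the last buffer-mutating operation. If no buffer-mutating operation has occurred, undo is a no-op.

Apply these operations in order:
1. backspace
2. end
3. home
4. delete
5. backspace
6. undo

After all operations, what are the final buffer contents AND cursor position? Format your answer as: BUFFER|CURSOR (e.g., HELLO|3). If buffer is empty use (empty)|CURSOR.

Answer: CKCZQMN|0

Derivation:
After op 1 (backspace): buf='CKCZQMN' cursor=0
After op 2 (end): buf='CKCZQMN' cursor=7
After op 3 (home): buf='CKCZQMN' cursor=0
After op 4 (delete): buf='KCZQMN' cursor=0
After op 5 (backspace): buf='KCZQMN' cursor=0
After op 6 (undo): buf='CKCZQMN' cursor=0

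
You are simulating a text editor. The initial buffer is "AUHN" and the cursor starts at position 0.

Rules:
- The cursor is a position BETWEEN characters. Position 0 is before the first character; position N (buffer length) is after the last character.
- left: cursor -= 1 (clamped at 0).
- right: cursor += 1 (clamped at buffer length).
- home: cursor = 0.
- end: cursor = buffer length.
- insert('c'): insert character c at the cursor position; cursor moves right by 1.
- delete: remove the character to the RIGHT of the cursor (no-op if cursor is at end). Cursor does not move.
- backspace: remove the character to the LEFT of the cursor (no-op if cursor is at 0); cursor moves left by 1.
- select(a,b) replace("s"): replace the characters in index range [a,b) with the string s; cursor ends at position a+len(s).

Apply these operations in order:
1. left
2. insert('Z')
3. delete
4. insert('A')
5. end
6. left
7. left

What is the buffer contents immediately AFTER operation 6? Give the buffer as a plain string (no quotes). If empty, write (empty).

Answer: ZAUHN

Derivation:
After op 1 (left): buf='AUHN' cursor=0
After op 2 (insert('Z')): buf='ZAUHN' cursor=1
After op 3 (delete): buf='ZUHN' cursor=1
After op 4 (insert('A')): buf='ZAUHN' cursor=2
After op 5 (end): buf='ZAUHN' cursor=5
After op 6 (left): buf='ZAUHN' cursor=4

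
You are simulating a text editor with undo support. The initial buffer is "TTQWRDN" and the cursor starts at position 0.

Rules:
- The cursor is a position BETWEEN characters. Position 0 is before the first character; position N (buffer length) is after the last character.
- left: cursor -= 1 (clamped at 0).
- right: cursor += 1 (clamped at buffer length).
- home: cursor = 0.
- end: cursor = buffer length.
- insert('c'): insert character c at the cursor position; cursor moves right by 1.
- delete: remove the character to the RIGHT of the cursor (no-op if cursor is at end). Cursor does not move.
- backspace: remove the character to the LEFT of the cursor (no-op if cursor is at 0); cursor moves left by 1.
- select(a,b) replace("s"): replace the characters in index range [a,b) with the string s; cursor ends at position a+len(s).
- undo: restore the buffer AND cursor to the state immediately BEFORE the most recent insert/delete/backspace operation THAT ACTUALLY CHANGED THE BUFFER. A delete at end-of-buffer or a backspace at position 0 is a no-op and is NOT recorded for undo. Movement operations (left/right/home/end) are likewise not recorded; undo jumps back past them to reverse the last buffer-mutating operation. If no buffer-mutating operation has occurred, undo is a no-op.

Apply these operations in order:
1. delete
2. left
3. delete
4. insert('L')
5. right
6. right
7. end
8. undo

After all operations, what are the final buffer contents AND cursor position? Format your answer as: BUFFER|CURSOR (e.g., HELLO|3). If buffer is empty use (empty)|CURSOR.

After op 1 (delete): buf='TQWRDN' cursor=0
After op 2 (left): buf='TQWRDN' cursor=0
After op 3 (delete): buf='QWRDN' cursor=0
After op 4 (insert('L')): buf='LQWRDN' cursor=1
After op 5 (right): buf='LQWRDN' cursor=2
After op 6 (right): buf='LQWRDN' cursor=3
After op 7 (end): buf='LQWRDN' cursor=6
After op 8 (undo): buf='QWRDN' cursor=0

Answer: QWRDN|0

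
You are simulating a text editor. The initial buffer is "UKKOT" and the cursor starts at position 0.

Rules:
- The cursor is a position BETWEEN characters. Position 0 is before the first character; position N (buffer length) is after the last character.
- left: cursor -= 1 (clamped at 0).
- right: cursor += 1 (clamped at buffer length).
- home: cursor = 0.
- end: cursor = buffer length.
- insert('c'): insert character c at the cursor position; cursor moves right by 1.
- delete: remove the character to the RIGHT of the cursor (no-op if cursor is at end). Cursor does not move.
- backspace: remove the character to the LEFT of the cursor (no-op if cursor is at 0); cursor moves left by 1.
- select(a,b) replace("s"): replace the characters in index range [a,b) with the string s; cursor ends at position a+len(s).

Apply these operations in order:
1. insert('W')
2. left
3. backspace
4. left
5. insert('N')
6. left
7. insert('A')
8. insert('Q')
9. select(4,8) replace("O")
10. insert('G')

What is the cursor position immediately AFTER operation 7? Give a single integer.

Answer: 1

Derivation:
After op 1 (insert('W')): buf='WUKKOT' cursor=1
After op 2 (left): buf='WUKKOT' cursor=0
After op 3 (backspace): buf='WUKKOT' cursor=0
After op 4 (left): buf='WUKKOT' cursor=0
After op 5 (insert('N')): buf='NWUKKOT' cursor=1
After op 6 (left): buf='NWUKKOT' cursor=0
After op 7 (insert('A')): buf='ANWUKKOT' cursor=1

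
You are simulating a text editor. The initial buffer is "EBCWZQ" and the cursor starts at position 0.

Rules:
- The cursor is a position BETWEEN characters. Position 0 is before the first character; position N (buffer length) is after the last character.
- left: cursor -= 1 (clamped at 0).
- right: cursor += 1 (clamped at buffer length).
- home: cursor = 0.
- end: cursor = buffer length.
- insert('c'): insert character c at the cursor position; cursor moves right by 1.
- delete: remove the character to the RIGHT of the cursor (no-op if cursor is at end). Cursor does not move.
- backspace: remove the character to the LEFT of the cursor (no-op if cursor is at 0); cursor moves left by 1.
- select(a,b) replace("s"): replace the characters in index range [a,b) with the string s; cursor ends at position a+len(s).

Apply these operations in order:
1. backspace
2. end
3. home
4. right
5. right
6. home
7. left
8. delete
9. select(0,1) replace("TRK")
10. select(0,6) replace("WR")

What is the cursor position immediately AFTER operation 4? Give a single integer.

After op 1 (backspace): buf='EBCWZQ' cursor=0
After op 2 (end): buf='EBCWZQ' cursor=6
After op 3 (home): buf='EBCWZQ' cursor=0
After op 4 (right): buf='EBCWZQ' cursor=1

Answer: 1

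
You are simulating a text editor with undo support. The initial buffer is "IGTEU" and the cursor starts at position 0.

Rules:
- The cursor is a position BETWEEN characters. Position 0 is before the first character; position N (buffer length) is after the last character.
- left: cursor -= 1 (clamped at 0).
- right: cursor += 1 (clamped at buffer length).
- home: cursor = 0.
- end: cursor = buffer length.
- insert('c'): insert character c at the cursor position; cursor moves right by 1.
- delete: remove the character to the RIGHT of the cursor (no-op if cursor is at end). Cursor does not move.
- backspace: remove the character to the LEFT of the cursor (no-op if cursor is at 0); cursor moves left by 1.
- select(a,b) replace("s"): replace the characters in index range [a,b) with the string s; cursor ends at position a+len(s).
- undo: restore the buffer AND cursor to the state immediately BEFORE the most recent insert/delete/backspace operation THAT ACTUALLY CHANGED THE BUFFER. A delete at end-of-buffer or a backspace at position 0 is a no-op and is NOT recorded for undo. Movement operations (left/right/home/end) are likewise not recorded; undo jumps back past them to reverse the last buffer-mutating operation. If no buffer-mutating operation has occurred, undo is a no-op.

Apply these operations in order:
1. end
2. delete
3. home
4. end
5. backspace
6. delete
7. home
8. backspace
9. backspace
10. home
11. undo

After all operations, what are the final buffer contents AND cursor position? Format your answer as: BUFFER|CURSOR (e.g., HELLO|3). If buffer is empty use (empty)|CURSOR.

Answer: IGTEU|5

Derivation:
After op 1 (end): buf='IGTEU' cursor=5
After op 2 (delete): buf='IGTEU' cursor=5
After op 3 (home): buf='IGTEU' cursor=0
After op 4 (end): buf='IGTEU' cursor=5
After op 5 (backspace): buf='IGTE' cursor=4
After op 6 (delete): buf='IGTE' cursor=4
After op 7 (home): buf='IGTE' cursor=0
After op 8 (backspace): buf='IGTE' cursor=0
After op 9 (backspace): buf='IGTE' cursor=0
After op 10 (home): buf='IGTE' cursor=0
After op 11 (undo): buf='IGTEU' cursor=5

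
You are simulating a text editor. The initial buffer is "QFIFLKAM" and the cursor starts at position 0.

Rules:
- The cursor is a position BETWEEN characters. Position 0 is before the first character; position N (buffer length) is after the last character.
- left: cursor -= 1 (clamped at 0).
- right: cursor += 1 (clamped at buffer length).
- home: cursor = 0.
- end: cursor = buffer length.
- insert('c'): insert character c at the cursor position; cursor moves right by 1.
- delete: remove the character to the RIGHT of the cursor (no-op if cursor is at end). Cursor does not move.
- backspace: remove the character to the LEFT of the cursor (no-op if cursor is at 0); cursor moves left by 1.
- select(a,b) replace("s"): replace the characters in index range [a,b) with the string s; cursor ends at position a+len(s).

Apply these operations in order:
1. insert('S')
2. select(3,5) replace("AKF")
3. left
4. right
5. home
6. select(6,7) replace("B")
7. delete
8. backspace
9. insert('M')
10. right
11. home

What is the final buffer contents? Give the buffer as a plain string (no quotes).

Answer: SQFAKFMAM

Derivation:
After op 1 (insert('S')): buf='SQFIFLKAM' cursor=1
After op 2 (select(3,5) replace("AKF")): buf='SQFAKFLKAM' cursor=6
After op 3 (left): buf='SQFAKFLKAM' cursor=5
After op 4 (right): buf='SQFAKFLKAM' cursor=6
After op 5 (home): buf='SQFAKFLKAM' cursor=0
After op 6 (select(6,7) replace("B")): buf='SQFAKFBKAM' cursor=7
After op 7 (delete): buf='SQFAKFBAM' cursor=7
After op 8 (backspace): buf='SQFAKFAM' cursor=6
After op 9 (insert('M')): buf='SQFAKFMAM' cursor=7
After op 10 (right): buf='SQFAKFMAM' cursor=8
After op 11 (home): buf='SQFAKFMAM' cursor=0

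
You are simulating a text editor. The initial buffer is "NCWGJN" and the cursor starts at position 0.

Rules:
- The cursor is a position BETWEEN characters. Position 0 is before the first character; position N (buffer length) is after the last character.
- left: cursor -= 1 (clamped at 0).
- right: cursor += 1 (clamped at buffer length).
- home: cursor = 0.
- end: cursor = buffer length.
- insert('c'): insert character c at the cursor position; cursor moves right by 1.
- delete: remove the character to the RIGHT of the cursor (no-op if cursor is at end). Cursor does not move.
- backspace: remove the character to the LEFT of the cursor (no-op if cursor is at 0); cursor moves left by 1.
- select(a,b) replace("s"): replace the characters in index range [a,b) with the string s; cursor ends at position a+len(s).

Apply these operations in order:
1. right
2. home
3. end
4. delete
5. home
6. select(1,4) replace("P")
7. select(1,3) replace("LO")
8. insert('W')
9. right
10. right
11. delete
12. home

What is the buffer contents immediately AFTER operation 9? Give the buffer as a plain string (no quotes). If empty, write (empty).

Answer: NLOWN

Derivation:
After op 1 (right): buf='NCWGJN' cursor=1
After op 2 (home): buf='NCWGJN' cursor=0
After op 3 (end): buf='NCWGJN' cursor=6
After op 4 (delete): buf='NCWGJN' cursor=6
After op 5 (home): buf='NCWGJN' cursor=0
After op 6 (select(1,4) replace("P")): buf='NPJN' cursor=2
After op 7 (select(1,3) replace("LO")): buf='NLON' cursor=3
After op 8 (insert('W')): buf='NLOWN' cursor=4
After op 9 (right): buf='NLOWN' cursor=5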